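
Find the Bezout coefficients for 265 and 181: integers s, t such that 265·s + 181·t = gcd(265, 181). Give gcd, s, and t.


Euclidean algorithm on (265, 181) — divide until remainder is 0:
  265 = 1 · 181 + 84
  181 = 2 · 84 + 13
  84 = 6 · 13 + 6
  13 = 2 · 6 + 1
  6 = 6 · 1 + 0
gcd(265, 181) = 1.
Track Bezout coefficients alongside the remainders: start with r₀ = 265 = a·1 + b·0 (s = 1, t = 0) and r₁ = 181 = a·0 + b·1 (s = 0, t = 1); each new remainder r_{k+1} = r_{k-1} − q_k·r_k inherits s_{k+1} = s_{k-1} − q_k·s_k, t_{k+1} = t_{k-1} − q_k·t_k, so r_k = a·s_k + b·t_k at every step:
  q = 1: r = 84, s = 1 − 1·0 = 1, t = 0 − 1·1 = -1  (check: 265·1 + 181·(-1) = 84)
  q = 2: r = 13, s = 0 − 2·1 = -2, t = 1 − 2·(-1) = 3  (check: 265·(-2) + 181·3 = 13)
  q = 6: r = 6, s = 1 − 6·(-2) = 13, t = -1 − 6·3 = -19  (check: 265·13 + 181·(-19) = 6)
  q = 2: r = 1, s = -2 − 2·13 = -28, t = 3 − 2·(-19) = 41  (check: 265·(-28) + 181·41 = 1)
The row with r = 1 (the gcd) gives the Bezout coefficients s = -28, t = 41.
Result: 265 · (-28) + 181 · (41) = 1.

gcd(265, 181) = 1; s = -28, t = 41 (check: 265·(-28) + 181·41 = 1).


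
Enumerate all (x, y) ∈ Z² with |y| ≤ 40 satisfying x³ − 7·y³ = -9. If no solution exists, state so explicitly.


The equation is x³ - 7y³ = -9. For fixed y, x³ = 7·y³ − 9, so a solution requires the RHS to be a perfect cube.
Strategy: iterate y from -40 to 40, compute RHS = 7·y³ − 9, and check whether it is a (positive or negative) perfect cube.
Check small values of y:
  y = 0: RHS = -9 is not a perfect cube.
  y = 1: RHS = -2 is not a perfect cube.
  y = -1: RHS = -16 is not a perfect cube.
  y = 2: RHS = 47 is not a perfect cube.
  y = -2: RHS = -65 is not a perfect cube.
  y = 3: RHS = 180 is not a perfect cube.
  y = -3: RHS = -198 is not a perfect cube.
Continuing the search up to |y| = 40 finds no solutions either.
No (x, y) in the scanned range satisfies the equation.

No integer solutions with |y| ≤ 40.


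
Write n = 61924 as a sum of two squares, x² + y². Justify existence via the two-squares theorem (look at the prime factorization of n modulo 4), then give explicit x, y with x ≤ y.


Step 1: Factor n = 61924 = 2^2 · 113 · 137.
Step 2: Check the mod-4 condition on each prime factor: 2 = 2 (special); 113 ≡ 1 (mod 4), exponent 1; 137 ≡ 1 (mod 4), exponent 1.
All primes ≡ 3 (mod 4) appear to even exponent (or don't appear), so by the two-squares theorem n IS expressible as a sum of two squares.
Step 3: Build a representation. Group n = k² · m with k = 2 and m = 113 · 137 = 15481 (a product of primes ≡ 1 (mod 4)); a representation of m scales to one of n via (k·x)² + (k·y)² = k²(x² + y²). Each prime p ≡ 1 (mod 4) is itself a sum of two squares; find a² by testing p − a² for a perfect square:
  113: 113 − 1² = 112, 113 − 2² = 109, 113 − 3² = 104, 113 − 4² = 97, 113 − 5² = 88, 113 − 6² = 77, 113 − 7² = 64 = 8² ⇒ 113 = 7² + 8².
  137: 137 − 1² = 136, 137 − 2² = 133, 137 − 3² = 128, 137 − 4² = 121 = 11² ⇒ 137 = 4² + 11².
  Combine using the Brahmagupta–Fibonacci identity (a² + b²)(c² + d²) = (ac − bd)² + (ad + bc)² = (ac + bd)² + (ad − bc)²:
  113 · 137 = 15481: from (7² + 8²)(4² + 11²), take (7·4 − 8·11, 7·11 + 8·4) = (28 − 88, 77 + 32) = (-60, 109); dropping signs (only squares matter) gives (60, 109); check 60² + 109² = 3600 + 11881 = 15481 ✓.
  Scale by k = 2: (2·60, 2·109) = (120, 218).
Step 4: Order so x ≤ y and verify: 120² + 218² = 14400 + 47524 = 61924 = n. ✓

n = 61924 = 120² + 218² (one valid representation with x ≤ y).


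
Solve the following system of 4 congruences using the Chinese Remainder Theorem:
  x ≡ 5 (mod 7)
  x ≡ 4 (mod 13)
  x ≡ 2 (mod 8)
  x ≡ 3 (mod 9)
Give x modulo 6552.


Product of moduli M = 7 · 13 · 8 · 9 = 6552.
Merge one congruence at a time:
  Start: x ≡ 5 (mod 7).
  Combine with x ≡ 4 (mod 13); new modulus lcm = 91.
    Write x = 5 + 7·t and substitute into x ≡ 4 (mod 13): 7·t ≡ 4 − 5 = -1 (mod 13).
    Reduce coefficients mod 13: 7·t ≡ 12 (mod 13).
    The inverse of 7 mod 13 is 2 (since 7·2 = 14 = 1·13 + 1), so t ≡ 2·12 = 24 ≡ 11 (mod 13).
    Then x = 5 + 7·11 = 82, valid modulo lcm(7, 13) = 91: x ≡ 82 (mod 91).
  Combine with x ≡ 2 (mod 8); new modulus lcm = 728.
    Write x = 82 + 91·t and substitute into x ≡ 2 (mod 8): 91·t ≡ 2 − 82 = -80 (mod 8).
    Reduce coefficients mod 8: 3·t ≡ 0 (mod 8).
    The inverse of 3 mod 8 is 3 (since 3·3 = 9 = 1·8 + 1), so t ≡ 3·0 = 0 ≡ 0 (mod 8).
    Then x = 82 + 91·0 = 82, valid modulo lcm(91, 8) = 728: x ≡ 82 (mod 728).
  Combine with x ≡ 3 (mod 9); new modulus lcm = 6552.
    Write x = 82 + 728·t and substitute into x ≡ 3 (mod 9): 728·t ≡ 3 − 82 = -79 (mod 9).
    Reduce coefficients mod 9: 8·t ≡ 2 (mod 9).
    The inverse of 8 mod 9 is 8 (since 8·8 = 64 = 7·9 + 1), so t ≡ 8·2 = 16 ≡ 7 (mod 9).
    Then x = 82 + 728·7 = 5178, valid modulo lcm(728, 9) = 6552: x ≡ 5178 (mod 6552).
Verify against each original: 5178 mod 7 = 5, 5178 mod 13 = 4, 5178 mod 8 = 2, 5178 mod 9 = 3.

x ≡ 5178 (mod 6552).


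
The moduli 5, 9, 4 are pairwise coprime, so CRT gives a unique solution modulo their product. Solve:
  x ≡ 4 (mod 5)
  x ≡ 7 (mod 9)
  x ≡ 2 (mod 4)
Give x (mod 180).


Moduli 5, 9, 4 are pairwise coprime; by CRT there is a unique solution modulo M = 5 · 9 · 4 = 180.
Solve pairwise, accumulating the modulus:
  Start with x ≡ 4 (mod 5).
  Combine with x ≡ 7 (mod 9): since gcd(5, 9) = 1, we get a unique residue mod 45.
    Write x = 4 + 5·t and substitute into x ≡ 7 (mod 9): 5·t ≡ 7 − 4 = 3 (mod 9).
    The inverse of 5 mod 9 is 2 (since 5·2 = 10 = 1·9 + 1), so t ≡ 2·3 = 6 ≡ 6 (mod 9).
    Then x = 4 + 5·6 = 34, valid modulo lcm(5, 9) = 45: x ≡ 34 (mod 45).
  Combine with x ≡ 2 (mod 4): since gcd(45, 4) = 1, we get a unique residue mod 180.
    Write x = 34 + 45·t and substitute into x ≡ 2 (mod 4): 45·t ≡ 2 − 34 = -32 (mod 4).
    Reduce coefficients mod 4: 1·t ≡ 0 (mod 4).
    So t ≡ 0 (mod 4).
    Then x = 34 + 45·0 = 34, valid modulo lcm(45, 4) = 180: x ≡ 34 (mod 180).
Verify: 34 mod 5 = 4 ✓, 34 mod 9 = 7 ✓, 34 mod 4 = 2 ✓.

x ≡ 34 (mod 180).


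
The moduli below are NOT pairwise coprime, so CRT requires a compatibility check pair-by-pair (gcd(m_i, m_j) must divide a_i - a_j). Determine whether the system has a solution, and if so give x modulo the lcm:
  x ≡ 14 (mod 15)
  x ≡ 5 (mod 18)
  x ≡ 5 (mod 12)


Moduli 15, 18, 12 are not pairwise coprime, so CRT works modulo lcm(m_i) when all pairwise compatibility conditions hold.
Pairwise compatibility: gcd(m_i, m_j) must divide a_i - a_j for every pair.
Merge one congruence at a time:
  Start: x ≡ 14 (mod 15).
  Combine with x ≡ 5 (mod 18): gcd(15, 18) = 3; 5 - 14 = -9, which IS divisible by 3, so compatible.
    Write x = 14 + 15·t and substitute into x ≡ 5 (mod 18): 15·t ≡ 5 − 14 = -9 (mod 18).
    Divide the congruence (and modulus) by g = 3: 5·t ≡ -3 (mod 6).
    Reduce coefficients mod 6: 5·t ≡ 3 (mod 6).
    The inverse of 5 mod 6 is 5 (since 5·5 = 25 = 4·6 + 1), so t ≡ 5·3 = 15 ≡ 3 (mod 6).
    Then x = 14 + 15·3 = 59, valid modulo lcm(15, 18) = 90: x ≡ 59 (mod 90).
  Combine with x ≡ 5 (mod 12): gcd(90, 12) = 6; 5 - 59 = -54, which IS divisible by 6, so compatible.
    Write x = 59 + 90·t and substitute into x ≡ 5 (mod 12): 90·t ≡ 5 − 59 = -54 (mod 12).
    Divide the congruence (and modulus) by g = 6: 15·t ≡ -9 (mod 2).
    Reduce coefficients mod 2: 1·t ≡ 1 (mod 2).
    So t ≡ 1 (mod 2).
    Then x = 59 + 90·1 = 149, valid modulo lcm(90, 12) = 180: x ≡ 149 (mod 180).
Verify: 149 mod 15 = 14, 149 mod 18 = 5, 149 mod 12 = 5.

x ≡ 149 (mod 180).


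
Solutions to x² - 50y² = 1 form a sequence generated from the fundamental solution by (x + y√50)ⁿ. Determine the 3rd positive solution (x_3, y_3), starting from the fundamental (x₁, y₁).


Step 1: Find the fundamental solution (x₁, y₁) of x² - 50y² = 1.
  Expand √50 as a continued fraction. a₀ = ⌊√50⌋ = 7; iterate m_{k+1} = d_k·a_k − m_k, d_{k+1} = (50 − m_{k+1}²)/d_k, a_{k+1} = ⌊(a₀ + m_{k+1})/d_{k+1}⌋ (starting m₀ = 0, d₀ = 1), with convergents p_k = a_k·p_{k-1} + p_{k-2}, q_k = a_k·q_{k-1} + q_{k-2} (p₋₁ = 1, q₋₁ = 0):
  k = 0: a₀ = 7; p₀/q₀ = 7/1; p₀² − 50·q₀² = 49 − 50 = -1.
  k = 1: m = 7, d = 1, a = ⌊(7 + 7)/1⌋ = 14; p/q = (14·7 + 1)/(14·1 + 0) = 99/14; p² − 50·q² = 9801 − 9800 = 1.
  The first convergent with p² − 50·q² = 1 gives the fundamental solution (x₁, y₁) = (99, 14).
Step 2: Apply the recurrence (x_{n+1}, y_{n+1}) = (x₁x_n + 50y₁y_n, x₁y_n + y₁x_n) repeatedly.
  From (x_1, y_1) = (99, 14): x_2 = 99·99 + 50·14·14 = 19601; y_2 = 99·14 + 14·99 = 2772.
  From (x_2, y_2) = (19601, 2772): x_3 = 99·19601 + 50·14·2772 = 3880899; y_3 = 99·2772 + 14·19601 = 548842.
Step 3: Verify x_3² - 50·y_3² = 15061377048201 - 15061377048200 = 1 (should be 1). ✓

(x_1, y_1) = (99, 14); (x_3, y_3) = (3880899, 548842).


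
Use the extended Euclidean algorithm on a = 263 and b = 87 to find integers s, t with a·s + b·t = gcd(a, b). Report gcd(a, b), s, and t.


Euclidean algorithm on (263, 87) — divide until remainder is 0:
  263 = 3 · 87 + 2
  87 = 43 · 2 + 1
  2 = 2 · 1 + 0
gcd(263, 87) = 1.
Track Bezout coefficients alongside the remainders: start with r₀ = 263 = a·1 + b·0 (s = 1, t = 0) and r₁ = 87 = a·0 + b·1 (s = 0, t = 1); each new remainder r_{k+1} = r_{k-1} − q_k·r_k inherits s_{k+1} = s_{k-1} − q_k·s_k, t_{k+1} = t_{k-1} − q_k·t_k, so r_k = a·s_k + b·t_k at every step:
  q = 3: r = 2, s = 1 − 3·0 = 1, t = 0 − 3·1 = -3  (check: 263·1 + 87·(-3) = 2)
  q = 43: r = 1, s = 0 − 43·1 = -43, t = 1 − 43·(-3) = 130  (check: 263·(-43) + 87·130 = 1)
The row with r = 1 (the gcd) gives the Bezout coefficients s = -43, t = 130.
Result: 263 · (-43) + 87 · (130) = 1.

gcd(263, 87) = 1; s = -43, t = 130 (check: 263·(-43) + 87·130 = 1).


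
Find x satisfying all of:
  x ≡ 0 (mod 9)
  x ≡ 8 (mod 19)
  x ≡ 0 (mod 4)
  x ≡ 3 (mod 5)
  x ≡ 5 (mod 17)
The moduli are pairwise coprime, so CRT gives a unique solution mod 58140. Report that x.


Product of moduli M = 9 · 19 · 4 · 5 · 17 = 58140.
Merge one congruence at a time:
  Start: x ≡ 0 (mod 9).
  Combine with x ≡ 8 (mod 19); new modulus lcm = 171.
    Write x = 0 + 9·t and substitute into x ≡ 8 (mod 19): 9·t ≡ 8 − 0 = 8 (mod 19).
    The inverse of 9 mod 19 is 17 (since 9·17 = 153 = 8·19 + 1), so t ≡ 17·8 = 136 ≡ 3 (mod 19).
    Then x = 0 + 9·3 = 27, valid modulo lcm(9, 19) = 171: x ≡ 27 (mod 171).
  Combine with x ≡ 0 (mod 4); new modulus lcm = 684.
    Write x = 27 + 171·t and substitute into x ≡ 0 (mod 4): 171·t ≡ 0 − 27 = -27 (mod 4).
    Reduce coefficients mod 4: 3·t ≡ 1 (mod 4).
    The inverse of 3 mod 4 is 3 (since 3·3 = 9 = 2·4 + 1), so t ≡ 3·1 = 3 ≡ 3 (mod 4).
    Then x = 27 + 171·3 = 540, valid modulo lcm(171, 4) = 684: x ≡ 540 (mod 684).
  Combine with x ≡ 3 (mod 5); new modulus lcm = 3420.
    Write x = 540 + 684·t and substitute into x ≡ 3 (mod 5): 684·t ≡ 3 − 540 = -537 (mod 5).
    Reduce coefficients mod 5: 4·t ≡ 3 (mod 5).
    The inverse of 4 mod 5 is 4 (since 4·4 = 16 = 3·5 + 1), so t ≡ 4·3 = 12 ≡ 2 (mod 5).
    Then x = 540 + 684·2 = 1908, valid modulo lcm(684, 5) = 3420: x ≡ 1908 (mod 3420).
  Combine with x ≡ 5 (mod 17); new modulus lcm = 58140.
    Write x = 1908 + 3420·t and substitute into x ≡ 5 (mod 17): 3420·t ≡ 5 − 1908 = -1903 (mod 17).
    Reduce coefficients mod 17: 3·t ≡ 1 (mod 17).
    The inverse of 3 mod 17 is 6 (since 3·6 = 18 = 1·17 + 1), so t ≡ 6·1 = 6 ≡ 6 (mod 17).
    Then x = 1908 + 3420·6 = 22428, valid modulo lcm(3420, 17) = 58140: x ≡ 22428 (mod 58140).
Verify against each original: 22428 mod 9 = 0, 22428 mod 19 = 8, 22428 mod 4 = 0, 22428 mod 5 = 3, 22428 mod 17 = 5.

x ≡ 22428 (mod 58140).


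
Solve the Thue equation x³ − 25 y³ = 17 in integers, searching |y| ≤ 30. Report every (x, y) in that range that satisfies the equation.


The equation is x³ - 25y³ = 17. For fixed y, x³ = 25·y³ + 17, so a solution requires the RHS to be a perfect cube.
Strategy: iterate y from -30 to 30, compute RHS = 25·y³ + 17, and check whether it is a (positive or negative) perfect cube.
Check small values of y:
  y = 0: RHS = 17 is not a perfect cube.
  y = 1: RHS = 42 is not a perfect cube.
  y = -1: RHS = -8 = (-2)³ ⇒ x = -2 works.
  y = 2: RHS = 217 is not a perfect cube.
  y = -2: RHS = -183 is not a perfect cube.
  y = 3: RHS = 692 is not a perfect cube.
  y = -3: RHS = -658 is not a perfect cube.
Continuing the search up to |y| = 30 finds no further solutions beyond those listed.
Collected solutions: (-2, -1).

Solutions (with |y| ≤ 30): (-2, -1).


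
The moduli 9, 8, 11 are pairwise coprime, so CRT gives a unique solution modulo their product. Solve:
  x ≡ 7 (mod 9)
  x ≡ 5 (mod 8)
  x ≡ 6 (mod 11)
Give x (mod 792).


Moduli 9, 8, 11 are pairwise coprime; by CRT there is a unique solution modulo M = 9 · 8 · 11 = 792.
Solve pairwise, accumulating the modulus:
  Start with x ≡ 7 (mod 9).
  Combine with x ≡ 5 (mod 8): since gcd(9, 8) = 1, we get a unique residue mod 72.
    Write x = 7 + 9·t and substitute into x ≡ 5 (mod 8): 9·t ≡ 5 − 7 = -2 (mod 8).
    Reduce coefficients mod 8: 1·t ≡ 6 (mod 8).
    So t ≡ 6 (mod 8).
    Then x = 7 + 9·6 = 61, valid modulo lcm(9, 8) = 72: x ≡ 61 (mod 72).
  Combine with x ≡ 6 (mod 11): since gcd(72, 11) = 1, we get a unique residue mod 792.
    Write x = 61 + 72·t and substitute into x ≡ 6 (mod 11): 72·t ≡ 6 − 61 = -55 (mod 11).
    Reduce coefficients mod 11: 6·t ≡ 0 (mod 11).
    The inverse of 6 mod 11 is 2 (since 6·2 = 12 = 1·11 + 1), so t ≡ 2·0 = 0 ≡ 0 (mod 11).
    Then x = 61 + 72·0 = 61, valid modulo lcm(72, 11) = 792: x ≡ 61 (mod 792).
Verify: 61 mod 9 = 7 ✓, 61 mod 8 = 5 ✓, 61 mod 11 = 6 ✓.

x ≡ 61 (mod 792).


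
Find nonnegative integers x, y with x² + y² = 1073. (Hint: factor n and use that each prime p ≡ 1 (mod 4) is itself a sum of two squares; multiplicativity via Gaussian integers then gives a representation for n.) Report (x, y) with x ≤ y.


Step 1: Factor n = 1073 = 29 · 37.
Step 2: Check the mod-4 condition on each prime factor: 29 ≡ 1 (mod 4), exponent 1; 37 ≡ 1 (mod 4), exponent 1.
All primes ≡ 3 (mod 4) appear to even exponent (or don't appear), so by the two-squares theorem n IS expressible as a sum of two squares.
Step 3: Build a representation. Here n = 29 · 37 is a product of primes ≡ 1 (mod 4). Each prime p ≡ 1 (mod 4) is itself a sum of two squares; find a² by testing p − a² for a perfect square:
  29: 29 − 1² = 28, 29 − 2² = 25 = 5² ⇒ 29 = 2² + 5².
  37: 37 − 1² = 36 = 6² ⇒ 37 = 1² + 6².
  Combine using the Brahmagupta–Fibonacci identity (a² + b²)(c² + d²) = (ac − bd)² + (ad + bc)² = (ac + bd)² + (ad − bc)²:
  29 · 37 = 1073: from (2² + 5²)(1² + 6²), take (2·1 − 5·6, 2·6 + 5·1) = (2 − 30, 12 + 5) = (-28, 17); dropping signs (only squares matter) gives (28, 17); check 28² + 17² = 784 + 289 = 1073 ✓.
Step 4: Order so x ≤ y and verify: 17² + 28² = 289 + 784 = 1073 = n. ✓

n = 1073 = 17² + 28² (one valid representation with x ≤ y).


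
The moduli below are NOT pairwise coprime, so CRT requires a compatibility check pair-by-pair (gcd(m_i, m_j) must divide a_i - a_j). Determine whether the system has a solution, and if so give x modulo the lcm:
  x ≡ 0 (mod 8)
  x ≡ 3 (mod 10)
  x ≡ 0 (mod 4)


Moduli 8, 10, 4 are not pairwise coprime, so CRT works modulo lcm(m_i) when all pairwise compatibility conditions hold.
Pairwise compatibility: gcd(m_i, m_j) must divide a_i - a_j for every pair.
Merge one congruence at a time:
  Start: x ≡ 0 (mod 8).
  Combine with x ≡ 3 (mod 10): gcd(8, 10) = 2, and 3 - 0 = 3 is NOT divisible by 2.
    ⇒ system is inconsistent (no integer solution).

No solution (the system is inconsistent).


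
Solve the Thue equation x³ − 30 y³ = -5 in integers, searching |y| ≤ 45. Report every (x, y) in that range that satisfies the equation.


The equation is x³ - 30y³ = -5. For fixed y, x³ = 30·y³ − 5, so a solution requires the RHS to be a perfect cube.
Strategy: iterate y from -45 to 45, compute RHS = 30·y³ − 5, and check whether it is a (positive or negative) perfect cube.
Check small values of y:
  y = 0: RHS = -5 is not a perfect cube.
  y = 1: RHS = 25 is not a perfect cube.
  y = -1: RHS = -35 is not a perfect cube.
  y = 2: RHS = 235 is not a perfect cube.
  y = -2: RHS = -245 is not a perfect cube.
  y = 3: RHS = 805 is not a perfect cube.
  y = -3: RHS = -815 is not a perfect cube.
Continuing the search up to |y| = 45 finds no solutions either.
No (x, y) in the scanned range satisfies the equation.

No integer solutions with |y| ≤ 45.


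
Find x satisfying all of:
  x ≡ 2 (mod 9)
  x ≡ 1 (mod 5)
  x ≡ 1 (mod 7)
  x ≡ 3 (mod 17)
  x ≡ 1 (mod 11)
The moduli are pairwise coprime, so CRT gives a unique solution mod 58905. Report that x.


Product of moduli M = 9 · 5 · 7 · 17 · 11 = 58905.
Merge one congruence at a time:
  Start: x ≡ 2 (mod 9).
  Combine with x ≡ 1 (mod 5); new modulus lcm = 45.
    Write x = 2 + 9·t and substitute into x ≡ 1 (mod 5): 9·t ≡ 1 − 2 = -1 (mod 5).
    Reduce coefficients mod 5: 4·t ≡ 4 (mod 5).
    The inverse of 4 mod 5 is 4 (since 4·4 = 16 = 3·5 + 1), so t ≡ 4·4 = 16 ≡ 1 (mod 5).
    Then x = 2 + 9·1 = 11, valid modulo lcm(9, 5) = 45: x ≡ 11 (mod 45).
  Combine with x ≡ 1 (mod 7); new modulus lcm = 315.
    Write x = 11 + 45·t and substitute into x ≡ 1 (mod 7): 45·t ≡ 1 − 11 = -10 (mod 7).
    Reduce coefficients mod 7: 3·t ≡ 4 (mod 7).
    The inverse of 3 mod 7 is 5 (since 3·5 = 15 = 2·7 + 1), so t ≡ 5·4 = 20 ≡ 6 (mod 7).
    Then x = 11 + 45·6 = 281, valid modulo lcm(45, 7) = 315: x ≡ 281 (mod 315).
  Combine with x ≡ 3 (mod 17); new modulus lcm = 5355.
    Write x = 281 + 315·t and substitute into x ≡ 3 (mod 17): 315·t ≡ 3 − 281 = -278 (mod 17).
    Reduce coefficients mod 17: 9·t ≡ 11 (mod 17).
    The inverse of 9 mod 17 is 2 (since 9·2 = 18 = 1·17 + 1), so t ≡ 2·11 = 22 ≡ 5 (mod 17).
    Then x = 281 + 315·5 = 1856, valid modulo lcm(315, 17) = 5355: x ≡ 1856 (mod 5355).
  Combine with x ≡ 1 (mod 11); new modulus lcm = 58905.
    Write x = 1856 + 5355·t and substitute into x ≡ 1 (mod 11): 5355·t ≡ 1 − 1856 = -1855 (mod 11).
    Reduce coefficients mod 11: 9·t ≡ 4 (mod 11).
    The inverse of 9 mod 11 is 5 (since 9·5 = 45 = 4·11 + 1), so t ≡ 5·4 = 20 ≡ 9 (mod 11).
    Then x = 1856 + 5355·9 = 50051, valid modulo lcm(5355, 11) = 58905: x ≡ 50051 (mod 58905).
Verify against each original: 50051 mod 9 = 2, 50051 mod 5 = 1, 50051 mod 7 = 1, 50051 mod 17 = 3, 50051 mod 11 = 1.

x ≡ 50051 (mod 58905).


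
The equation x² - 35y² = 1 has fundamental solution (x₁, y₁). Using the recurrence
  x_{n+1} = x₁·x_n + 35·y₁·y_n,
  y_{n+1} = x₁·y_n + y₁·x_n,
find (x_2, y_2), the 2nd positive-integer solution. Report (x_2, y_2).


Step 1: Find the fundamental solution (x₁, y₁) of x² - 35y² = 1.
  Expand √35 as a continued fraction. a₀ = ⌊√35⌋ = 5; iterate m_{k+1} = d_k·a_k − m_k, d_{k+1} = (35 − m_{k+1}²)/d_k, a_{k+1} = ⌊(a₀ + m_{k+1})/d_{k+1}⌋ (starting m₀ = 0, d₀ = 1), with convergents p_k = a_k·p_{k-1} + p_{k-2}, q_k = a_k·q_{k-1} + q_{k-2} (p₋₁ = 1, q₋₁ = 0):
  k = 0: a₀ = 5; p₀/q₀ = 5/1; p₀² − 35·q₀² = 25 − 35 = -10.
  k = 1: m = 5, d = 10, a = ⌊(5 + 5)/10⌋ = 1; p/q = (1·5 + 1)/(1·1 + 0) = 6/1; p² − 35·q² = 36 − 35 = 1.
  The first convergent with p² − 35·q² = 1 gives the fundamental solution (x₁, y₁) = (6, 1).
Step 2: Apply the recurrence (x_{n+1}, y_{n+1}) = (x₁x_n + 35y₁y_n, x₁y_n + y₁x_n) repeatedly.
  From (x_1, y_1) = (6, 1): x_2 = 6·6 + 35·1·1 = 71; y_2 = 6·1 + 1·6 = 12.
Step 3: Verify x_2² - 35·y_2² = 5041 - 5040 = 1 (should be 1). ✓

(x_1, y_1) = (6, 1); (x_2, y_2) = (71, 12).


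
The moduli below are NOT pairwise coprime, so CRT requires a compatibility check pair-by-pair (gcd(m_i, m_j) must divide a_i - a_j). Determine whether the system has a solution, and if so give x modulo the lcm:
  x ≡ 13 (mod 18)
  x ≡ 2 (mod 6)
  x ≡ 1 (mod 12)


Moduli 18, 6, 12 are not pairwise coprime, so CRT works modulo lcm(m_i) when all pairwise compatibility conditions hold.
Pairwise compatibility: gcd(m_i, m_j) must divide a_i - a_j for every pair.
Merge one congruence at a time:
  Start: x ≡ 13 (mod 18).
  Combine with x ≡ 2 (mod 6): gcd(18, 6) = 6, and 2 - 13 = -11 is NOT divisible by 6.
    ⇒ system is inconsistent (no integer solution).

No solution (the system is inconsistent).


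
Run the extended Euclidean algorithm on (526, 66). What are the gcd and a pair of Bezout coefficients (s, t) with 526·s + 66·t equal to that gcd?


Euclidean algorithm on (526, 66) — divide until remainder is 0:
  526 = 7 · 66 + 64
  66 = 1 · 64 + 2
  64 = 32 · 2 + 0
gcd(526, 66) = 2.
Track Bezout coefficients alongside the remainders: start with r₀ = 526 = a·1 + b·0 (s = 1, t = 0) and r₁ = 66 = a·0 + b·1 (s = 0, t = 1); each new remainder r_{k+1} = r_{k-1} − q_k·r_k inherits s_{k+1} = s_{k-1} − q_k·s_k, t_{k+1} = t_{k-1} − q_k·t_k, so r_k = a·s_k + b·t_k at every step:
  q = 7: r = 64, s = 1 − 7·0 = 1, t = 0 − 7·1 = -7  (check: 526·1 + 66·(-7) = 64)
  q = 1: r = 2, s = 0 − 1·1 = -1, t = 1 − 1·(-7) = 8  (check: 526·(-1) + 66·8 = 2)
The row with r = 2 (the gcd) gives the Bezout coefficients s = -1, t = 8.
Result: 526 · (-1) + 66 · (8) = 2.

gcd(526, 66) = 2; s = -1, t = 8 (check: 526·(-1) + 66·8 = 2).


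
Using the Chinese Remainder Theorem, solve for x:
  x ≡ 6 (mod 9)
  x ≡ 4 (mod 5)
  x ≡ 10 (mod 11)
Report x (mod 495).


Moduli 9, 5, 11 are pairwise coprime; by CRT there is a unique solution modulo M = 9 · 5 · 11 = 495.
Solve pairwise, accumulating the modulus:
  Start with x ≡ 6 (mod 9).
  Combine with x ≡ 4 (mod 5): since gcd(9, 5) = 1, we get a unique residue mod 45.
    Write x = 6 + 9·t and substitute into x ≡ 4 (mod 5): 9·t ≡ 4 − 6 = -2 (mod 5).
    Reduce coefficients mod 5: 4·t ≡ 3 (mod 5).
    The inverse of 4 mod 5 is 4 (since 4·4 = 16 = 3·5 + 1), so t ≡ 4·3 = 12 ≡ 2 (mod 5).
    Then x = 6 + 9·2 = 24, valid modulo lcm(9, 5) = 45: x ≡ 24 (mod 45).
  Combine with x ≡ 10 (mod 11): since gcd(45, 11) = 1, we get a unique residue mod 495.
    Write x = 24 + 45·t and substitute into x ≡ 10 (mod 11): 45·t ≡ 10 − 24 = -14 (mod 11).
    Reduce coefficients mod 11: 1·t ≡ 8 (mod 11).
    So t ≡ 8 (mod 11).
    Then x = 24 + 45·8 = 384, valid modulo lcm(45, 11) = 495: x ≡ 384 (mod 495).
Verify: 384 mod 9 = 6 ✓, 384 mod 5 = 4 ✓, 384 mod 11 = 10 ✓.

x ≡ 384 (mod 495).


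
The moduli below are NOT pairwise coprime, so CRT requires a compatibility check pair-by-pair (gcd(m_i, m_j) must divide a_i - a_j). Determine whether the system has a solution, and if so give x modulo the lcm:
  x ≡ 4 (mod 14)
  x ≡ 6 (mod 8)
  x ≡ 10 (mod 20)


Moduli 14, 8, 20 are not pairwise coprime, so CRT works modulo lcm(m_i) when all pairwise compatibility conditions hold.
Pairwise compatibility: gcd(m_i, m_j) must divide a_i - a_j for every pair.
Merge one congruence at a time:
  Start: x ≡ 4 (mod 14).
  Combine with x ≡ 6 (mod 8): gcd(14, 8) = 2; 6 - 4 = 2, which IS divisible by 2, so compatible.
    Write x = 4 + 14·t and substitute into x ≡ 6 (mod 8): 14·t ≡ 6 − 4 = 2 (mod 8).
    Divide the congruence (and modulus) by g = 2: 7·t ≡ 1 (mod 4).
    Reduce coefficients mod 4: 3·t ≡ 1 (mod 4).
    The inverse of 3 mod 4 is 3 (since 3·3 = 9 = 2·4 + 1), so t ≡ 3·1 = 3 ≡ 3 (mod 4).
    Then x = 4 + 14·3 = 46, valid modulo lcm(14, 8) = 56: x ≡ 46 (mod 56).
  Combine with x ≡ 10 (mod 20): gcd(56, 20) = 4; 10 - 46 = -36, which IS divisible by 4, so compatible.
    Write x = 46 + 56·t and substitute into x ≡ 10 (mod 20): 56·t ≡ 10 − 46 = -36 (mod 20).
    Divide the congruence (and modulus) by g = 4: 14·t ≡ -9 (mod 5).
    Reduce coefficients mod 5: 4·t ≡ 1 (mod 5).
    The inverse of 4 mod 5 is 4 (since 4·4 = 16 = 3·5 + 1), so t ≡ 4·1 = 4 ≡ 4 (mod 5).
    Then x = 46 + 56·4 = 270, valid modulo lcm(56, 20) = 280: x ≡ 270 (mod 280).
Verify: 270 mod 14 = 4, 270 mod 8 = 6, 270 mod 20 = 10.

x ≡ 270 (mod 280).


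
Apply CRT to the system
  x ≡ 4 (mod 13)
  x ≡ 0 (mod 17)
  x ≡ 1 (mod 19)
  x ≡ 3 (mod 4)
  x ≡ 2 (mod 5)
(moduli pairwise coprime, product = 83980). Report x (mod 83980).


Product of moduli M = 13 · 17 · 19 · 4 · 5 = 83980.
Merge one congruence at a time:
  Start: x ≡ 4 (mod 13).
  Combine with x ≡ 0 (mod 17); new modulus lcm = 221.
    Write x = 4 + 13·t and substitute into x ≡ 0 (mod 17): 13·t ≡ 0 − 4 = -4 (mod 17).
    Reduce coefficients mod 17: 13·t ≡ 13 (mod 17).
    The inverse of 13 mod 17 is 4 (since 13·4 = 52 = 3·17 + 1), so t ≡ 4·13 = 52 ≡ 1 (mod 17).
    Then x = 4 + 13·1 = 17, valid modulo lcm(13, 17) = 221: x ≡ 17 (mod 221).
  Combine with x ≡ 1 (mod 19); new modulus lcm = 4199.
    Write x = 17 + 221·t and substitute into x ≡ 1 (mod 19): 221·t ≡ 1 − 17 = -16 (mod 19).
    Reduce coefficients mod 19: 12·t ≡ 3 (mod 19).
    The inverse of 12 mod 19 is 8 (since 12·8 = 96 = 5·19 + 1), so t ≡ 8·3 = 24 ≡ 5 (mod 19).
    Then x = 17 + 221·5 = 1122, valid modulo lcm(221, 19) = 4199: x ≡ 1122 (mod 4199).
  Combine with x ≡ 3 (mod 4); new modulus lcm = 16796.
    Write x = 1122 + 4199·t and substitute into x ≡ 3 (mod 4): 4199·t ≡ 3 − 1122 = -1119 (mod 4).
    Reduce coefficients mod 4: 3·t ≡ 1 (mod 4).
    The inverse of 3 mod 4 is 3 (since 3·3 = 9 = 2·4 + 1), so t ≡ 3·1 = 3 ≡ 3 (mod 4).
    Then x = 1122 + 4199·3 = 13719, valid modulo lcm(4199, 4) = 16796: x ≡ 13719 (mod 16796).
  Combine with x ≡ 2 (mod 5); new modulus lcm = 83980.
    Write x = 13719 + 16796·t and substitute into x ≡ 2 (mod 5): 16796·t ≡ 2 − 13719 = -13717 (mod 5).
    Reduce coefficients mod 5: 1·t ≡ 3 (mod 5).
    So t ≡ 3 (mod 5).
    Then x = 13719 + 16796·3 = 64107, valid modulo lcm(16796, 5) = 83980: x ≡ 64107 (mod 83980).
Verify against each original: 64107 mod 13 = 4, 64107 mod 17 = 0, 64107 mod 19 = 1, 64107 mod 4 = 3, 64107 mod 5 = 2.

x ≡ 64107 (mod 83980).


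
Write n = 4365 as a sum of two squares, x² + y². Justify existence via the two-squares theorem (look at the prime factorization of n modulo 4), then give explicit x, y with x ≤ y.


Step 1: Factor n = 4365 = 3^2 · 5 · 97.
Step 2: Check the mod-4 condition on each prime factor: 3 ≡ 3 (mod 4), exponent 2 (must be even); 5 ≡ 1 (mod 4), exponent 1; 97 ≡ 1 (mod 4), exponent 1.
All primes ≡ 3 (mod 4) appear to even exponent (or don't appear), so by the two-squares theorem n IS expressible as a sum of two squares.
Step 3: Build a representation. Group n = k² · m with k = 3 and m = 5 · 97 = 485 (a product of primes ≡ 1 (mod 4)); a representation of m scales to one of n via (k·x)² + (k·y)² = k²(x² + y²). Each prime p ≡ 1 (mod 4) is itself a sum of two squares; find a² by testing p − a² for a perfect square:
  5: 5 − 1² = 4 = 2² ⇒ 5 = 1² + 2².
  97: 97 − 1² = 96, 97 − 2² = 93, 97 − 3² = 88, 97 − 4² = 81 = 9² ⇒ 97 = 4² + 9².
  Combine using the Brahmagupta–Fibonacci identity (a² + b²)(c² + d²) = (ac − bd)² + (ad + bc)² = (ac + bd)² + (ad − bc)²:
  5 · 97 = 485: from (1² + 2²)(4² + 9²), take (1·4 − 2·9, 1·9 + 2·4) = (4 − 18, 9 + 8) = (-14, 17); dropping signs (only squares matter) gives (14, 17); check 14² + 17² = 196 + 289 = 485 ✓.
  Scale by k = 3: (3·14, 3·17) = (42, 51).
Step 4: Order so x ≤ y and verify: 42² + 51² = 1764 + 2601 = 4365 = n. ✓

n = 4365 = 42² + 51² (one valid representation with x ≤ y).


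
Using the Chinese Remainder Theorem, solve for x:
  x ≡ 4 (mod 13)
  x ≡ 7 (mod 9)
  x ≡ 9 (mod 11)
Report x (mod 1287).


Moduli 13, 9, 11 are pairwise coprime; by CRT there is a unique solution modulo M = 13 · 9 · 11 = 1287.
Solve pairwise, accumulating the modulus:
  Start with x ≡ 4 (mod 13).
  Combine with x ≡ 7 (mod 9): since gcd(13, 9) = 1, we get a unique residue mod 117.
    Write x = 4 + 13·t and substitute into x ≡ 7 (mod 9): 13·t ≡ 7 − 4 = 3 (mod 9).
    Reduce coefficients mod 9: 4·t ≡ 3 (mod 9).
    The inverse of 4 mod 9 is 7 (since 4·7 = 28 = 3·9 + 1), so t ≡ 7·3 = 21 ≡ 3 (mod 9).
    Then x = 4 + 13·3 = 43, valid modulo lcm(13, 9) = 117: x ≡ 43 (mod 117).
  Combine with x ≡ 9 (mod 11): since gcd(117, 11) = 1, we get a unique residue mod 1287.
    Write x = 43 + 117·t and substitute into x ≡ 9 (mod 11): 117·t ≡ 9 − 43 = -34 (mod 11).
    Reduce coefficients mod 11: 7·t ≡ 10 (mod 11).
    The inverse of 7 mod 11 is 8 (since 7·8 = 56 = 5·11 + 1), so t ≡ 8·10 = 80 ≡ 3 (mod 11).
    Then x = 43 + 117·3 = 394, valid modulo lcm(117, 11) = 1287: x ≡ 394 (mod 1287).
Verify: 394 mod 13 = 4 ✓, 394 mod 9 = 7 ✓, 394 mod 11 = 9 ✓.

x ≡ 394 (mod 1287).


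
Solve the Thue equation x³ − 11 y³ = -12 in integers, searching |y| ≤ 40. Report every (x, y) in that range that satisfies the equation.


The equation is x³ - 11y³ = -12. For fixed y, x³ = 11·y³ − 12, so a solution requires the RHS to be a perfect cube.
Strategy: iterate y from -40 to 40, compute RHS = 11·y³ − 12, and check whether it is a (positive or negative) perfect cube.
Check small values of y:
  y = 0: RHS = -12 is not a perfect cube.
  y = 1: RHS = -1 = (-1)³ ⇒ x = -1 works.
  y = -1: RHS = -23 is not a perfect cube.
  y = 2: RHS = 76 is not a perfect cube.
  y = -2: RHS = -100 is not a perfect cube.
  y = 3: RHS = 285 is not a perfect cube.
  y = -3: RHS = -309 is not a perfect cube.
Continuing the search up to |y| = 40 finds no further solutions beyond those listed.
Collected solutions: (-1, 1).

Solutions (with |y| ≤ 40): (-1, 1).


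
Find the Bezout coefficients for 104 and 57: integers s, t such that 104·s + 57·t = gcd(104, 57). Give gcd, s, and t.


Euclidean algorithm on (104, 57) — divide until remainder is 0:
  104 = 1 · 57 + 47
  57 = 1 · 47 + 10
  47 = 4 · 10 + 7
  10 = 1 · 7 + 3
  7 = 2 · 3 + 1
  3 = 3 · 1 + 0
gcd(104, 57) = 1.
Track Bezout coefficients alongside the remainders: start with r₀ = 104 = a·1 + b·0 (s = 1, t = 0) and r₁ = 57 = a·0 + b·1 (s = 0, t = 1); each new remainder r_{k+1} = r_{k-1} − q_k·r_k inherits s_{k+1} = s_{k-1} − q_k·s_k, t_{k+1} = t_{k-1} − q_k·t_k, so r_k = a·s_k + b·t_k at every step:
  q = 1: r = 47, s = 1 − 1·0 = 1, t = 0 − 1·1 = -1  (check: 104·1 + 57·(-1) = 47)
  q = 1: r = 10, s = 0 − 1·1 = -1, t = 1 − 1·(-1) = 2  (check: 104·(-1) + 57·2 = 10)
  q = 4: r = 7, s = 1 − 4·(-1) = 5, t = -1 − 4·2 = -9  (check: 104·5 + 57·(-9) = 7)
  q = 1: r = 3, s = -1 − 1·5 = -6, t = 2 − 1·(-9) = 11  (check: 104·(-6) + 57·11 = 3)
  q = 2: r = 1, s = 5 − 2·(-6) = 17, t = -9 − 2·11 = -31  (check: 104·17 + 57·(-31) = 1)
The row with r = 1 (the gcd) gives the Bezout coefficients s = 17, t = -31.
Result: 104 · (17) + 57 · (-31) = 1.

gcd(104, 57) = 1; s = 17, t = -31 (check: 104·17 + 57·(-31) = 1).


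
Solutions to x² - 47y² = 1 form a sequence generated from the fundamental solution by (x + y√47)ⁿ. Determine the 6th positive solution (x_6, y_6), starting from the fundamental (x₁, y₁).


Step 1: Find the fundamental solution (x₁, y₁) of x² - 47y² = 1.
  Expand √47 as a continued fraction. a₀ = ⌊√47⌋ = 6; iterate m_{k+1} = d_k·a_k − m_k, d_{k+1} = (47 − m_{k+1}²)/d_k, a_{k+1} = ⌊(a₀ + m_{k+1})/d_{k+1}⌋ (starting m₀ = 0, d₀ = 1), with convergents p_k = a_k·p_{k-1} + p_{k-2}, q_k = a_k·q_{k-1} + q_{k-2} (p₋₁ = 1, q₋₁ = 0):
  k = 0: a₀ = 6; p₀/q₀ = 6/1; p₀² − 47·q₀² = 36 − 47 = -11.
  k = 1: m = 6, d = 11, a = ⌊(6 + 6)/11⌋ = 1; p/q = (1·6 + 1)/(1·1 + 0) = 7/1; p² − 47·q² = 49 − 47 = 2.
  k = 2: m = 5, d = 2, a = ⌊(6 + 5)/2⌋ = 5; p/q = (5·7 + 6)/(5·1 + 1) = 41/6; p² − 47·q² = 1681 − 1692 = -11.
  k = 3: m = 5, d = 11, a = ⌊(6 + 5)/11⌋ = 1; p/q = (1·41 + 7)/(1·6 + 1) = 48/7; p² − 47·q² = 2304 − 2303 = 1.
  The first convergent with p² − 47·q² = 1 gives the fundamental solution (x₁, y₁) = (48, 7).
Step 2: Apply the recurrence (x_{n+1}, y_{n+1}) = (x₁x_n + 47y₁y_n, x₁y_n + y₁x_n) repeatedly.
  From (x_1, y_1) = (48, 7): x_2 = 48·48 + 47·7·7 = 4607; y_2 = 48·7 + 7·48 = 672.
  From (x_2, y_2) = (4607, 672): x_3 = 48·4607 + 47·7·672 = 442224; y_3 = 48·672 + 7·4607 = 64505.
  From (x_3, y_3) = (442224, 64505): x_4 = 48·442224 + 47·7·64505 = 42448897; y_4 = 48·64505 + 7·442224 = 6191808.
  From (x_4, y_4) = (42448897, 6191808): x_5 = 48·42448897 + 47·7·6191808 = 4074651888; y_5 = 48·6191808 + 7·42448897 = 594349063.
  From (x_5, y_5) = (4074651888, 594349063): x_6 = 48·4074651888 + 47·7·594349063 = 391124132351; y_6 = 48·594349063 + 7·4074651888 = 57051318240.
Step 3: Verify x_6² - 47·y_6² = 152978086907322564787201 - 152978086907322564787200 = 1 (should be 1). ✓

(x_1, y_1) = (48, 7); (x_6, y_6) = (391124132351, 57051318240).


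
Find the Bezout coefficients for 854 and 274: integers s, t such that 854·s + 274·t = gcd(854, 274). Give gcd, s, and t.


Euclidean algorithm on (854, 274) — divide until remainder is 0:
  854 = 3 · 274 + 32
  274 = 8 · 32 + 18
  32 = 1 · 18 + 14
  18 = 1 · 14 + 4
  14 = 3 · 4 + 2
  4 = 2 · 2 + 0
gcd(854, 274) = 2.
Track Bezout coefficients alongside the remainders: start with r₀ = 854 = a·1 + b·0 (s = 1, t = 0) and r₁ = 274 = a·0 + b·1 (s = 0, t = 1); each new remainder r_{k+1} = r_{k-1} − q_k·r_k inherits s_{k+1} = s_{k-1} − q_k·s_k, t_{k+1} = t_{k-1} − q_k·t_k, so r_k = a·s_k + b·t_k at every step:
  q = 3: r = 32, s = 1 − 3·0 = 1, t = 0 − 3·1 = -3  (check: 854·1 + 274·(-3) = 32)
  q = 8: r = 18, s = 0 − 8·1 = -8, t = 1 − 8·(-3) = 25  (check: 854·(-8) + 274·25 = 18)
  q = 1: r = 14, s = 1 − 1·(-8) = 9, t = -3 − 1·25 = -28  (check: 854·9 + 274·(-28) = 14)
  q = 1: r = 4, s = -8 − 1·9 = -17, t = 25 − 1·(-28) = 53  (check: 854·(-17) + 274·53 = 4)
  q = 3: r = 2, s = 9 − 3·(-17) = 60, t = -28 − 3·53 = -187  (check: 854·60 + 274·(-187) = 2)
The row with r = 2 (the gcd) gives the Bezout coefficients s = 60, t = -187.
Result: 854 · (60) + 274 · (-187) = 2.

gcd(854, 274) = 2; s = 60, t = -187 (check: 854·60 + 274·(-187) = 2).


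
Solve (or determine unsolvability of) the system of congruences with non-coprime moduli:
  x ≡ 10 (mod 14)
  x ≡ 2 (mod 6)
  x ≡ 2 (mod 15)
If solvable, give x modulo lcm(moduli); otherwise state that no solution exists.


Moduli 14, 6, 15 are not pairwise coprime, so CRT works modulo lcm(m_i) when all pairwise compatibility conditions hold.
Pairwise compatibility: gcd(m_i, m_j) must divide a_i - a_j for every pair.
Merge one congruence at a time:
  Start: x ≡ 10 (mod 14).
  Combine with x ≡ 2 (mod 6): gcd(14, 6) = 2; 2 - 10 = -8, which IS divisible by 2, so compatible.
    Write x = 10 + 14·t and substitute into x ≡ 2 (mod 6): 14·t ≡ 2 − 10 = -8 (mod 6).
    Divide the congruence (and modulus) by g = 2: 7·t ≡ -4 (mod 3).
    Reduce coefficients mod 3: 1·t ≡ 2 (mod 3).
    So t ≡ 2 (mod 3).
    Then x = 10 + 14·2 = 38, valid modulo lcm(14, 6) = 42: x ≡ 38 (mod 42).
  Combine with x ≡ 2 (mod 15): gcd(42, 15) = 3; 2 - 38 = -36, which IS divisible by 3, so compatible.
    Write x = 38 + 42·t and substitute into x ≡ 2 (mod 15): 42·t ≡ 2 − 38 = -36 (mod 15).
    Divide the congruence (and modulus) by g = 3: 14·t ≡ -12 (mod 5).
    Reduce coefficients mod 5: 4·t ≡ 3 (mod 5).
    The inverse of 4 mod 5 is 4 (since 4·4 = 16 = 3·5 + 1), so t ≡ 4·3 = 12 ≡ 2 (mod 5).
    Then x = 38 + 42·2 = 122, valid modulo lcm(42, 15) = 210: x ≡ 122 (mod 210).
Verify: 122 mod 14 = 10, 122 mod 6 = 2, 122 mod 15 = 2.

x ≡ 122 (mod 210).


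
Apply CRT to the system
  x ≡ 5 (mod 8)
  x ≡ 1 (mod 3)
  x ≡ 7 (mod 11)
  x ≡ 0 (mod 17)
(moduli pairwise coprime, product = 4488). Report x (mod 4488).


Product of moduli M = 8 · 3 · 11 · 17 = 4488.
Merge one congruence at a time:
  Start: x ≡ 5 (mod 8).
  Combine with x ≡ 1 (mod 3); new modulus lcm = 24.
    Write x = 5 + 8·t and substitute into x ≡ 1 (mod 3): 8·t ≡ 1 − 5 = -4 (mod 3).
    Reduce coefficients mod 3: 2·t ≡ 2 (mod 3).
    The inverse of 2 mod 3 is 2 (since 2·2 = 4 = 1·3 + 1), so t ≡ 2·2 = 4 ≡ 1 (mod 3).
    Then x = 5 + 8·1 = 13, valid modulo lcm(8, 3) = 24: x ≡ 13 (mod 24).
  Combine with x ≡ 7 (mod 11); new modulus lcm = 264.
    Write x = 13 + 24·t and substitute into x ≡ 7 (mod 11): 24·t ≡ 7 − 13 = -6 (mod 11).
    Reduce coefficients mod 11: 2·t ≡ 5 (mod 11).
    The inverse of 2 mod 11 is 6 (since 2·6 = 12 = 1·11 + 1), so t ≡ 6·5 = 30 ≡ 8 (mod 11).
    Then x = 13 + 24·8 = 205, valid modulo lcm(24, 11) = 264: x ≡ 205 (mod 264).
  Combine with x ≡ 0 (mod 17); new modulus lcm = 4488.
    Write x = 205 + 264·t and substitute into x ≡ 0 (mod 17): 264·t ≡ 0 − 205 = -205 (mod 17).
    Reduce coefficients mod 17: 9·t ≡ 16 (mod 17).
    The inverse of 9 mod 17 is 2 (since 9·2 = 18 = 1·17 + 1), so t ≡ 2·16 = 32 ≡ 15 (mod 17).
    Then x = 205 + 264·15 = 4165, valid modulo lcm(264, 17) = 4488: x ≡ 4165 (mod 4488).
Verify against each original: 4165 mod 8 = 5, 4165 mod 3 = 1, 4165 mod 11 = 7, 4165 mod 17 = 0.

x ≡ 4165 (mod 4488).


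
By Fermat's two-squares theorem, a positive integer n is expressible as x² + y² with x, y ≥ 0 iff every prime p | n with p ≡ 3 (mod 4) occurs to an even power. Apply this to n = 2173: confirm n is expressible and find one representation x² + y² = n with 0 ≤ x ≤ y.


Step 1: Factor n = 2173 = 41 · 53.
Step 2: Check the mod-4 condition on each prime factor: 41 ≡ 1 (mod 4), exponent 1; 53 ≡ 1 (mod 4), exponent 1.
All primes ≡ 3 (mod 4) appear to even exponent (or don't appear), so by the two-squares theorem n IS expressible as a sum of two squares.
Step 3: Build a representation. Here n = 41 · 53 is a product of primes ≡ 1 (mod 4). Each prime p ≡ 1 (mod 4) is itself a sum of two squares; find a² by testing p − a² for a perfect square:
  41: 41 − 1² = 40, 41 − 2² = 37, 41 − 3² = 32, 41 − 4² = 25 = 5² ⇒ 41 = 4² + 5².
  53: 53 − 1² = 52, 53 − 2² = 49 = 7² ⇒ 53 = 2² + 7².
  Combine using the Brahmagupta–Fibonacci identity (a² + b²)(c² + d²) = (ac − bd)² + (ad + bc)² = (ac + bd)² + (ad − bc)²:
  41 · 53 = 2173: from (4² + 5²)(2² + 7²), take (4·2 − 5·7, 4·7 + 5·2) = (8 − 35, 28 + 10) = (-27, 38); dropping signs (only squares matter) gives (27, 38); check 27² + 38² = 729 + 1444 = 2173 ✓.
Step 4: Order so x ≤ y and verify: 27² + 38² = 729 + 1444 = 2173 = n. ✓

n = 2173 = 27² + 38² (one valid representation with x ≤ y).


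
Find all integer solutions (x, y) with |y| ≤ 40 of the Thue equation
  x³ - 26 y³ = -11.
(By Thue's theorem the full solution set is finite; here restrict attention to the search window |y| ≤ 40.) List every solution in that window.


The equation is x³ - 26y³ = -11. For fixed y, x³ = 26·y³ − 11, so a solution requires the RHS to be a perfect cube.
Strategy: iterate y from -40 to 40, compute RHS = 26·y³ − 11, and check whether it is a (positive or negative) perfect cube.
Check small values of y:
  y = 0: RHS = -11 is not a perfect cube.
  y = 1: RHS = 15 is not a perfect cube.
  y = -1: RHS = -37 is not a perfect cube.
  y = 2: RHS = 197 is not a perfect cube.
  y = -2: RHS = -219 is not a perfect cube.
  y = 3: RHS = 691 is not a perfect cube.
  y = -3: RHS = -713 is not a perfect cube.
Continuing the search up to |y| = 40 finds no solutions either.
No (x, y) in the scanned range satisfies the equation.

No integer solutions with |y| ≤ 40.
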